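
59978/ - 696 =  - 87+287/348 = - 86.18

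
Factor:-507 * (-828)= 2^2*3^3*13^2*23^1 = 419796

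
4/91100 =1/22775 = 0.00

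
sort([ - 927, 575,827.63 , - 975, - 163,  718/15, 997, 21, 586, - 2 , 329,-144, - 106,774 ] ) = [ - 975 ,  -  927 , - 163, - 144, - 106, - 2,21, 718/15,329,575,586, 774, 827.63, 997]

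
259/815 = 259/815 = 0.32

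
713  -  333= 380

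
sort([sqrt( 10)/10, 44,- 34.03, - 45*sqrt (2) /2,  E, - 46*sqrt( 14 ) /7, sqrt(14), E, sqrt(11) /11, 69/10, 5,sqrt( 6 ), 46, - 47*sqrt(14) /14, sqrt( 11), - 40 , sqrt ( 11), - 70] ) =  [-70 , - 40, - 34.03,-45*sqrt( 2 )/2, - 46*sqrt(14)/7,-47*sqrt( 14) /14,sqrt(11 ) /11,sqrt ( 10)/10, sqrt( 6),E, E,sqrt (11),sqrt ( 11), sqrt(14), 5,  69/10, 44,46] 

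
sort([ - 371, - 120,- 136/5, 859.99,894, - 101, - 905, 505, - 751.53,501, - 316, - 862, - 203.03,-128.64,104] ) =[ - 905,-862, - 751.53, - 371, - 316,-203.03, - 128.64, - 120, - 101, - 136/5,104,501, 505,859.99, 894]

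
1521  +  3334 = 4855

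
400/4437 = 400/4437=0.09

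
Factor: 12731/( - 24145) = -5^(-1)*11^(-1)*29^1 = -  29/55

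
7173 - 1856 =5317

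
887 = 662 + 225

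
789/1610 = 789/1610 = 0.49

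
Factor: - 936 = -2^3*3^2*13^1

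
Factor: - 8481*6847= - 58069407=- 3^1*11^1*41^1 * 167^1*257^1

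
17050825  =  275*62003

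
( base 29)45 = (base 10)121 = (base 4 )1321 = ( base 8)171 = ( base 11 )100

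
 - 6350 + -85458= - 91808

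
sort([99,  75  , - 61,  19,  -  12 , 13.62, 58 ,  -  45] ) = [-61, - 45, - 12, 13.62 , 19, 58,75,99]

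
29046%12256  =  4534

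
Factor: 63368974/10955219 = 2^1*11^( - 2)*37^(- 1) * 2447^( - 1) *2689^1  *11783^1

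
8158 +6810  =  14968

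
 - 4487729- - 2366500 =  - 2121229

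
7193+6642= 13835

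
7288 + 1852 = 9140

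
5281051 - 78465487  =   - 73184436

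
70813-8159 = 62654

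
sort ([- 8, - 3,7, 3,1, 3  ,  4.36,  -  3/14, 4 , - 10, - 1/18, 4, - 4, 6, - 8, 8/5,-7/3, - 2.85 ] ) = [ - 10, - 8,  -  8,-4, - 3, - 2.85, - 7/3, - 3/14, - 1/18, 1,8/5, 3,3, 4,4, 4.36, 6, 7] 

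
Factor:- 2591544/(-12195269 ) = 2^3*3^1*107981^1*12195269^( - 1 ) 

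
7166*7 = 50162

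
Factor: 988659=3^3*7^1 * 5231^1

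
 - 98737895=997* ( - 99035 )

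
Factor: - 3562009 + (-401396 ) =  - 3^1*5^1*131^1 * 2017^1= - 3963405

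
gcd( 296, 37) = 37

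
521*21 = 10941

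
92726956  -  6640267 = 86086689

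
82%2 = 0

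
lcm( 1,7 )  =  7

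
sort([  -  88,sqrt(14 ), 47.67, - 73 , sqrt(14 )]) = [ - 88, - 73,sqrt( 14 ), sqrt( 14),47.67 ] 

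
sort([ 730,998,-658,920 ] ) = [-658, 730, 920,998 ]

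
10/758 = 5/379 = 0.01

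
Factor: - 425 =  - 5^2*17^1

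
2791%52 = 35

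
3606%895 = 26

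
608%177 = 77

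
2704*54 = 146016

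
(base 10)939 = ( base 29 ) 13B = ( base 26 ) 1A3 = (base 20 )26J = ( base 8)1653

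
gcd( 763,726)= 1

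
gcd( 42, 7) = 7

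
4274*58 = 247892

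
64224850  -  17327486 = 46897364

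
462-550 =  - 88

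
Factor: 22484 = 2^2*7^1*11^1 * 73^1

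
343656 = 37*9288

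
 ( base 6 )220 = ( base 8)124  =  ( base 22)3I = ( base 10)84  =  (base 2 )1010100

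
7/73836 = 1/10548=0.00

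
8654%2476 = 1226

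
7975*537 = 4282575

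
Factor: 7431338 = 2^1  *3715669^1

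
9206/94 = 4603/47 = 97.94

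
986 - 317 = 669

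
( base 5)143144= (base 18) 10C1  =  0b1011110100001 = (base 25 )9GO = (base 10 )6049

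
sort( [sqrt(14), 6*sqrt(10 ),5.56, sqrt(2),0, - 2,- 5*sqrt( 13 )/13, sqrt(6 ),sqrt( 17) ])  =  [  -  2, - 5*sqrt(13)/13,0,sqrt(2 ),sqrt( 6 ),sqrt(14 ),sqrt(17), 5.56,6*sqrt(10) ]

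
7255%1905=1540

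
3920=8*490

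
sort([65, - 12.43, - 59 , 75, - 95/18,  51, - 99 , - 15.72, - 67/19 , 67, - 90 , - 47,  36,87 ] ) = [ - 99, - 90, - 59, - 47, - 15.72, - 12.43, -95/18, - 67/19,36 , 51, 65,67 , 75, 87 ] 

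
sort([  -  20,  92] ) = [ -20,92 ]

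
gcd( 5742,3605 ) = 1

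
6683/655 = 6683/655 = 10.20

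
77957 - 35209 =42748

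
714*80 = 57120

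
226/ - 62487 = -226/62487 =- 0.00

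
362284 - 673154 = -310870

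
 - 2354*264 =-621456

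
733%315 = 103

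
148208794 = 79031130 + 69177664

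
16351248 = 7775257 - - 8575991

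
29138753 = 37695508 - 8556755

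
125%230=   125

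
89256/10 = 8925 + 3/5=8925.60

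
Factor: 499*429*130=2^1*3^1* 5^1*11^1*  13^2*499^1= 27829230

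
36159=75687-39528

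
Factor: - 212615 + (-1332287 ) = - 2^1*772451^1 = -1544902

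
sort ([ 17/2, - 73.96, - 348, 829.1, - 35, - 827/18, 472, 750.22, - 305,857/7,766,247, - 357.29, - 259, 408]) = [ - 357.29, - 348, - 305, - 259, - 73.96, - 827/18,  -  35,17/2,857/7,247,408, 472,750.22, 766, 829.1] 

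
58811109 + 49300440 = 108111549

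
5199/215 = 24 + 39/215= 24.18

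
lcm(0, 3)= 0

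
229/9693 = 229/9693 = 0.02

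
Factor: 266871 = 3^1  *11^1 *8087^1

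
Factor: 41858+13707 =5^1*11113^1 = 55565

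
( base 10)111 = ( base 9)133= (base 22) 51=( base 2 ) 1101111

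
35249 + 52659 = 87908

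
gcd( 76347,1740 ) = 3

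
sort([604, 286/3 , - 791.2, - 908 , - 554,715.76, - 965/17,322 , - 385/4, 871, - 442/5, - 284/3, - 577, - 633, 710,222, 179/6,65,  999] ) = [ - 908, - 791.2, - 633, - 577,-554, - 385/4, - 284/3,- 442/5, - 965/17, 179/6 , 65, 286/3, 222, 322, 604, 710,715.76, 871, 999] 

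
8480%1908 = 848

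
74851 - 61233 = 13618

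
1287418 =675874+611544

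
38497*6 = 230982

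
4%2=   0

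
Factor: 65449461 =3^1*7^1*11^1*293^1 * 967^1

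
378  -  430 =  - 52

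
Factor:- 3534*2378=-8403852=- 2^2*3^1*19^1*29^1*31^1*41^1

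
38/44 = 19/22=0.86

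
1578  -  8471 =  - 6893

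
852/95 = 8+ 92/95 = 8.97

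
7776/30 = 259 + 1/5 = 259.20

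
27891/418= 27891/418 = 66.72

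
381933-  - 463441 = 845374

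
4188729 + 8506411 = 12695140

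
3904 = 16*244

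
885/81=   295/27= 10.93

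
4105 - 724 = 3381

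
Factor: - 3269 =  - 7^1*467^1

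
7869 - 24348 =-16479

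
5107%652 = 543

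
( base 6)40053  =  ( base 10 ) 5217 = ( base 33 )4q3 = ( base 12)3029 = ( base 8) 12141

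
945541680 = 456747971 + 488793709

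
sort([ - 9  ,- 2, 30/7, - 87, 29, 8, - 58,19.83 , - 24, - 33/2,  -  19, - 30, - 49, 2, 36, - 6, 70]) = [ - 87, - 58, - 49, - 30, - 24, - 19, - 33/2, - 9, - 6, - 2,2, 30/7,8, 19.83, 29,36,  70]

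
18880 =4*4720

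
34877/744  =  46 + 653/744= 46.88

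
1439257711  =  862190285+577067426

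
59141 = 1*59141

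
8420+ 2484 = 10904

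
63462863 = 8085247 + 55377616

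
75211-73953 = 1258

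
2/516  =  1/258 =0.00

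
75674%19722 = 16508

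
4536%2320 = 2216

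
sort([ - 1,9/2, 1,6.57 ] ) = [ - 1,  1,9/2,6.57 ]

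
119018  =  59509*2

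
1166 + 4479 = 5645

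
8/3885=8/3885 =0.00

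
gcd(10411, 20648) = 29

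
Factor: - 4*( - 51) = 2^2*3^1*17^1 = 204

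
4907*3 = 14721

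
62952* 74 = 4658448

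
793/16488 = 793/16488 =0.05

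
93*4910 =456630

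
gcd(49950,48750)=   150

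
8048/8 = 1006 = 1006.00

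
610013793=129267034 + 480746759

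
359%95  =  74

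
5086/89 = 5086/89 = 57.15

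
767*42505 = 32601335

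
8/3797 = 8/3797 = 0.00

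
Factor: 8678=2^1*4339^1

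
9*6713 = 60417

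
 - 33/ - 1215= 11/405= 0.03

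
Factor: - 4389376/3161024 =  - 68584/49391 = - 2^3 * 8573^1* 49391^(- 1)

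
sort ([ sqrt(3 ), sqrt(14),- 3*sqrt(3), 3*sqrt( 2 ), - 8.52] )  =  [ - 8.52, - 3*sqrt( 3),sqrt(3),sqrt(14 ),3 * sqrt(2)]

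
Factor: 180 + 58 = 2^1*7^1*17^1 = 238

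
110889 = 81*1369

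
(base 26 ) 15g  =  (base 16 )336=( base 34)O6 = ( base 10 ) 822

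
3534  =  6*589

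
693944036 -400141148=293802888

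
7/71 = 7/71= 0.10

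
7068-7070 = -2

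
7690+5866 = 13556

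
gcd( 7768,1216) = 8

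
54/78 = 9/13 = 0.69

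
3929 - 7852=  - 3923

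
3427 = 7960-4533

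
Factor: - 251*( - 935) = 234685 = 5^1*11^1 * 17^1*251^1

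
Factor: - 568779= - 3^1*189593^1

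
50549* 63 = 3184587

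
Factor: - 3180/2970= - 2^1 *3^(  -  2 ) * 11^(-1 ) * 53^1=-106/99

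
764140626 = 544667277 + 219473349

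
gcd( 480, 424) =8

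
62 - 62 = 0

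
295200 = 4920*60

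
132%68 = 64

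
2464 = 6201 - 3737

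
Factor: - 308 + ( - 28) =  -  2^4*3^1*7^1=- 336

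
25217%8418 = 8381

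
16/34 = 8/17 = 0.47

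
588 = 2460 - 1872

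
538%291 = 247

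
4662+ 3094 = 7756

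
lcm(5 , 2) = 10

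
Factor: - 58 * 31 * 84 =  - 2^3 * 3^1*7^1*29^1 * 31^1 = -151032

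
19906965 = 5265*3781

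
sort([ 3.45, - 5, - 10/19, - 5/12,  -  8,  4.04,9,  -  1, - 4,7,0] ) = [ - 8, - 5, - 4, - 1, - 10/19, - 5/12,0,3.45,4.04,7, 9 ]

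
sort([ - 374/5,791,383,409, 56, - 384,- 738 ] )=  [ - 738,-384,-374/5,56, 383, 409,791 ]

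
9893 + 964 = 10857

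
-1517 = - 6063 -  - 4546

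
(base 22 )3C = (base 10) 78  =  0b1001110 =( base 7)141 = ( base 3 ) 2220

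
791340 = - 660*( - 1199) 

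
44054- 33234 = 10820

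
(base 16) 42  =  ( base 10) 66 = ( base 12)56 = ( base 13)51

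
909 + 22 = 931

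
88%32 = 24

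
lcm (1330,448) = 42560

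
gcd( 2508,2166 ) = 114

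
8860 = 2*4430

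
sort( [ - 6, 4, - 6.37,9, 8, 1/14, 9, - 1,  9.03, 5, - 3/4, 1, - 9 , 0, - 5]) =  [-9 , - 6.37, - 6, - 5, - 1, - 3/4, 0,1/14, 1,4,5, 8,9, 9 , 9.03] 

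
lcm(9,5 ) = 45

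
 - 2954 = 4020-6974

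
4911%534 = 105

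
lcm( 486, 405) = 2430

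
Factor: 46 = 2^1*23^1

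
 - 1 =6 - 7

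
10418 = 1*10418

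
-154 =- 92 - 62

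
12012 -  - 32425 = 44437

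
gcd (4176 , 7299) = 9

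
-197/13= -16 + 11/13 = - 15.15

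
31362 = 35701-4339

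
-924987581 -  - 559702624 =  - 365284957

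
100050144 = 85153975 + 14896169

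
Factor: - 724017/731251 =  - 3^1*7^1*23^1*1499^1*731251^( - 1)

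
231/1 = 231 = 231.00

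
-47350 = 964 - 48314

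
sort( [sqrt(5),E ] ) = [ sqrt (5 ),E ] 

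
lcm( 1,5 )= 5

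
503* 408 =205224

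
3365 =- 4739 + 8104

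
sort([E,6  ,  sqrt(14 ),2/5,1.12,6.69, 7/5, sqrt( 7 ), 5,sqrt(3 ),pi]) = [ 2/5,1.12, 7/5,  sqrt( 3 ),sqrt( 7), E , pi,  sqrt(14),  5,6,6.69 ] 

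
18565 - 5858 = 12707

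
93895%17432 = 6735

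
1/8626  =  1/8626 = 0.00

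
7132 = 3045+4087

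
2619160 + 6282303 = 8901463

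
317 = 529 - 212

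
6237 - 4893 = 1344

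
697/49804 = 697/49804 = 0.01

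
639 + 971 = 1610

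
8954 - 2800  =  6154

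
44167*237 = 10467579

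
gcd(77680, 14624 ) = 16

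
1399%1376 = 23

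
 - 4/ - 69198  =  2/34599  =  0.00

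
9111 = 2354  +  6757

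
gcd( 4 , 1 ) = 1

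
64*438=28032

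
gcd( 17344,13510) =2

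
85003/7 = 85003/7 = 12143.29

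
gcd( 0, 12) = 12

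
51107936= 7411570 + 43696366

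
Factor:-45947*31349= - 11^1*23^1*29^1 * 47^1 * 4177^1 = - 1440392503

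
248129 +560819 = 808948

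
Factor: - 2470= - 2^1*5^1*13^1*19^1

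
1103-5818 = -4715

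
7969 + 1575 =9544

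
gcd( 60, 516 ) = 12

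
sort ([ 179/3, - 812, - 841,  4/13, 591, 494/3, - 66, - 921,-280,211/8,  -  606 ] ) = [ - 921, - 841, - 812,-606,-280,-66, 4/13,211/8,179/3,494/3,591 ]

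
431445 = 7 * 61635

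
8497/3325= 8497/3325 = 2.56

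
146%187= 146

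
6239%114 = 83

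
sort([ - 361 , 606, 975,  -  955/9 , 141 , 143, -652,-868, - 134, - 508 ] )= [-868,-652, - 508,-361, - 134, - 955/9, 141,143, 606, 975]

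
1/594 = 1/594 = 0.00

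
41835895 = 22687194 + 19148701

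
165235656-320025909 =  - 154790253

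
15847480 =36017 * 440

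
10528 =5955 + 4573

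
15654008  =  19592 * 799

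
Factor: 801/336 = 2^(  -  4 )*3^1*7^(-1)*89^1 = 267/112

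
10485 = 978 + 9507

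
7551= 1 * 7551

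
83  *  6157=511031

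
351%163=25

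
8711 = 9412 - 701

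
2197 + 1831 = 4028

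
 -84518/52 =- 42259/26  =  - 1625.35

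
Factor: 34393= 163^1 *211^1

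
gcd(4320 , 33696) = 864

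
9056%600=56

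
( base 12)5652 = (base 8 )22536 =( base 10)9566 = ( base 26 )E3O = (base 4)2111132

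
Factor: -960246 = -2^1*3^2*7^1*7621^1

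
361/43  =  8  +  17/43 = 8.40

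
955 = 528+427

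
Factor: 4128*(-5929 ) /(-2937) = 741664/89 = 2^5*7^2*11^1*43^1*89^(-1 )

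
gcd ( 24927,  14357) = 7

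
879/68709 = 293/22903 =0.01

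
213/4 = 213/4 = 53.25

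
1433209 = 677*2117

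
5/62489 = 5/62489= 0.00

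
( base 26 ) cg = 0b101001000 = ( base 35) 9D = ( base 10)328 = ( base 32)A8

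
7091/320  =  22 + 51/320 = 22.16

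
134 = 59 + 75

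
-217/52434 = - 217/52434 = - 0.00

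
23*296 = 6808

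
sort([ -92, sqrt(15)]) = [ - 92, sqrt(15) ] 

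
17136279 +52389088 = 69525367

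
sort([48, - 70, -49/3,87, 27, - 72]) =[  -  72, - 70, - 49/3,27,48,87]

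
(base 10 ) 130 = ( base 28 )4I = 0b10000010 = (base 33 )3v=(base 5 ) 1010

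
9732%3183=183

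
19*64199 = 1219781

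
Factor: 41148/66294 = 18/29 = 2^1*3^2 * 29^(-1)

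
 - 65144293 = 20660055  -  85804348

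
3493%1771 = 1722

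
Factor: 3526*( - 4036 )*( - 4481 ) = 2^3*41^1*43^1*1009^1*4481^1 = 63768824216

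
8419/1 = 8419 = 8419.00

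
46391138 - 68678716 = - 22287578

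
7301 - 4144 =3157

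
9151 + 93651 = 102802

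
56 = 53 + 3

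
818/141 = 818/141 = 5.80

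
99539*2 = 199078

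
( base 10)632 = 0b1001111000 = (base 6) 2532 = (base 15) 2c2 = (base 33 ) j5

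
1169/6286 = 167/898 = 0.19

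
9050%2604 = 1238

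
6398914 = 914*7001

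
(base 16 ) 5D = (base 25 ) 3i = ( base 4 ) 1131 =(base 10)93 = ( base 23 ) 41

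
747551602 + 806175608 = 1553727210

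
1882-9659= - 7777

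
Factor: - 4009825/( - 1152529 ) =5^2* 7^( - 2) * 43^( -1) *107^1*547^ ( - 1)*1499^1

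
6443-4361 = 2082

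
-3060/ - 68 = 45/1 =45.00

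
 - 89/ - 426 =89/426= 0.21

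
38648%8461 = 4804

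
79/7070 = 79/7070 = 0.01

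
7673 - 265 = 7408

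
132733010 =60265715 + 72467295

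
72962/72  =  1013 + 13/36 = 1013.36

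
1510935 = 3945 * 383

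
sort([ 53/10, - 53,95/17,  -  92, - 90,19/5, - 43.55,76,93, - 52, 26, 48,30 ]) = [-92, - 90, - 53 , - 52, - 43.55,  19/5,53/10,  95/17,  26, 30, 48,76,93] 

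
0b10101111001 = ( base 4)111321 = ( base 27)1oo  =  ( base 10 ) 1401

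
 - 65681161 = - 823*79807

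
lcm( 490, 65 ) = 6370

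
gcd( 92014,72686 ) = 2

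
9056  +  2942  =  11998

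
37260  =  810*46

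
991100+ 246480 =1237580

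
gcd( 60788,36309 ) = 91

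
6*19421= 116526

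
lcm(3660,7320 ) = 7320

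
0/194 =0 = 0.00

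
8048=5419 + 2629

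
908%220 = 28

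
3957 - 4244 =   -  287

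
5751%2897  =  2854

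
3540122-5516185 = -1976063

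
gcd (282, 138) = 6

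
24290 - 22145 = 2145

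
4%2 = 0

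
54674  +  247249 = 301923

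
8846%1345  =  776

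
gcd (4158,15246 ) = 1386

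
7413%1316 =833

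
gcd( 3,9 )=3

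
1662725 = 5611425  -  3948700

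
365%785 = 365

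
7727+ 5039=12766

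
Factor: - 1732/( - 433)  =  4 =2^2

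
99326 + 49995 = 149321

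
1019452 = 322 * 3166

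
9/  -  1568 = -1 + 1559/1568 = - 0.01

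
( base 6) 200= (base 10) 72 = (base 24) 30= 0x48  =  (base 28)2G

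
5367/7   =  5367/7 = 766.71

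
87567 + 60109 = 147676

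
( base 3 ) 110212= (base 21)GB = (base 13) 209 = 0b101011011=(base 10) 347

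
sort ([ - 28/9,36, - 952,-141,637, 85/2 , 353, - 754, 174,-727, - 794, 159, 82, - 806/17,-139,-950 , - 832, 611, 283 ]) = [ - 952,-950, - 832, - 794, - 754, - 727, - 141, - 139, - 806/17 , - 28/9,36, 85/2,  82, 159,174, 283, 353 , 611, 637 ] 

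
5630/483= 5630/483 = 11.66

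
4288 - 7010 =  - 2722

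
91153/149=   611 + 114/149 = 611.77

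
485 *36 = 17460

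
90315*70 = 6322050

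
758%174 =62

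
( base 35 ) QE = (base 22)1K0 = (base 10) 924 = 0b1110011100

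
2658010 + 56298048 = 58956058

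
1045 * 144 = 150480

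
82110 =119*690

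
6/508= 3/254 =0.01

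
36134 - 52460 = -16326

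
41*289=11849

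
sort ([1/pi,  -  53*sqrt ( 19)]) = [-53*sqrt(19 ),1/pi ]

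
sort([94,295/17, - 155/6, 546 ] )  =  [- 155/6,  295/17,94,546]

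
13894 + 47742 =61636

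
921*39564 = 36438444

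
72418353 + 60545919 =132964272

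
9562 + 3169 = 12731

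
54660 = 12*4555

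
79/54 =79/54= 1.46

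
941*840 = 790440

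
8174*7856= 64214944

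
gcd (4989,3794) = 1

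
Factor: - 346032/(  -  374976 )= 801/868 = 2^( - 2) * 3^2 * 7^(-1 ) *31^( - 1 ) * 89^1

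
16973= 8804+8169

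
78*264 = 20592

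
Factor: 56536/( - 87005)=- 2^3*5^( - 1 )  *  37^1*191^1 *17401^( - 1)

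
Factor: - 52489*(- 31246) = 1640071294 = 2^1*17^1*919^1*52489^1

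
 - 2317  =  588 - 2905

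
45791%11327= 483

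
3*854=2562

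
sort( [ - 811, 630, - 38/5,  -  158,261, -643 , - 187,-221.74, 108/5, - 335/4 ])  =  [ - 811 ,  -  643, - 221.74,-187,  -  158, -335/4, - 38/5, 108/5 , 261, 630 ] 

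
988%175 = 113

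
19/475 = 1/25 = 0.04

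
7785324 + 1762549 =9547873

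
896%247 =155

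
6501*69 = 448569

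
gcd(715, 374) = 11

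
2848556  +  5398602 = 8247158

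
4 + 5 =9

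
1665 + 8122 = 9787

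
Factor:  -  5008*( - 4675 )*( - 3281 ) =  - 76816084400= - 2^4*5^2 * 11^1*17^2*193^1*313^1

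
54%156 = 54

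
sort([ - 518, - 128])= [  -  518, - 128]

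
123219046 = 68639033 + 54580013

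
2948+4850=7798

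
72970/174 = 36485/87 = 419.37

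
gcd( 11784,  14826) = 6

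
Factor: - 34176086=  - 2^1*7^1 * 17^1*37^1*3881^1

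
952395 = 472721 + 479674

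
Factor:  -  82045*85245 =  - 6993926025 = - 3^1*  5^2*61^1*269^1*5683^1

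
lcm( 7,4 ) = 28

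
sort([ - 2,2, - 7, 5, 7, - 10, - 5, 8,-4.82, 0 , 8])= [-10,-7,-5,-4.82, - 2,0, 2,5, 7,8,  8] 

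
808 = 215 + 593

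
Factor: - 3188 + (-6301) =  -3^1 * 3163^1 = - 9489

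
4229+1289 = 5518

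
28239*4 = 112956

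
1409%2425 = 1409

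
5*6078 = 30390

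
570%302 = 268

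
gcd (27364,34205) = 6841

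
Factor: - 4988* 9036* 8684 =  - 2^6*3^2 *13^1 * 29^1*43^1 * 167^1*251^1 =- 391401496512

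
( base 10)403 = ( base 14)20B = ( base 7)1114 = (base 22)I7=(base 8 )623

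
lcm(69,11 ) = 759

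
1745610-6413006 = -4667396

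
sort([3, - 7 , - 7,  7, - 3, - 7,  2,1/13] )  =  [ - 7, - 7, - 7, - 3,1/13,2,3,7 ] 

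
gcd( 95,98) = 1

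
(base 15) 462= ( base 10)992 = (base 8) 1740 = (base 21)255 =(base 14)50c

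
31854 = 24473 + 7381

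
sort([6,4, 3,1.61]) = [1.61, 3 , 4, 6 ] 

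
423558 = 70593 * 6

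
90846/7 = 12978 = 12978.00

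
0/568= 0= 0.00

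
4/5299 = 4/5299 = 0.00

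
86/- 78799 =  - 1 + 78713/78799=-0.00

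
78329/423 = 185 + 74/423 = 185.17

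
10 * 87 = 870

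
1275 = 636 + 639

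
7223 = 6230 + 993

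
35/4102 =5/586 = 0.01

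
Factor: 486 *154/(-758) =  - 2^1*3^5 * 7^1*11^1*379^( - 1) = - 37422/379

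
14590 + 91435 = 106025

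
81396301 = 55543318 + 25852983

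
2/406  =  1/203= 0.00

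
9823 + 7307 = 17130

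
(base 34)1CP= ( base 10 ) 1589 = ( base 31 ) 1k8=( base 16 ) 635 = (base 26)293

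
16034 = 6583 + 9451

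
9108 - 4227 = 4881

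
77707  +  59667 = 137374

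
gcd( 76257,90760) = 1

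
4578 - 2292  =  2286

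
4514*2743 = 12381902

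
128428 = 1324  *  97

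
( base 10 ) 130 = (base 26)50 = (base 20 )6A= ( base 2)10000010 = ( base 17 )7B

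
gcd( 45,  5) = 5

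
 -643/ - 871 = 643/871 =0.74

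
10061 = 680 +9381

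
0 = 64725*0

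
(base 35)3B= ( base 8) 164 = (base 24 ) 4K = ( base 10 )116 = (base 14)84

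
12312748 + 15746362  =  28059110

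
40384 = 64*631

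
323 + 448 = 771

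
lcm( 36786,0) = 0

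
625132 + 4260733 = 4885865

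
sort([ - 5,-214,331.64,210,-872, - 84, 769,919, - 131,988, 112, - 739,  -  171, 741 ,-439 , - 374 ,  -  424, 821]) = [ - 872,  -  739, - 439,  -  424,  -  374,-214,  -  171, - 131, - 84,- 5, 112,210  ,  331.64, 741, 769, 821, 919,988]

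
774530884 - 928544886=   -  154014002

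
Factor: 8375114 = 2^1  *11^1*199^1*1913^1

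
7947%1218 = 639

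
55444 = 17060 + 38384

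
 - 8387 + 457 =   -  7930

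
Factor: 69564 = 2^2 * 3^1*11^1*17^1*31^1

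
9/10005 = 3/3335 = 0.00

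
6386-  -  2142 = 8528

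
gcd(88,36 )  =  4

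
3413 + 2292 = 5705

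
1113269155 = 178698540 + 934570615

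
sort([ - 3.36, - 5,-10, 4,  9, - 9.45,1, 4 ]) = [-10 , - 9.45, - 5, - 3.36,1,4, 4,9 ]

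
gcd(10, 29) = 1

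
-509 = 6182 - 6691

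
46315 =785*59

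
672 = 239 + 433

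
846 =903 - 57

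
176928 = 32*5529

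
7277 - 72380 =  - 65103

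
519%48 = 39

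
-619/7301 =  - 619/7301 =- 0.08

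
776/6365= 776/6365 = 0.12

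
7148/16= 446 + 3/4 = 446.75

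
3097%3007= 90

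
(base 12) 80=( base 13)75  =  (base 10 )96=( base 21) 4C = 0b1100000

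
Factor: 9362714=2^1*67^1*107^1*653^1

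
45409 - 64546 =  - 19137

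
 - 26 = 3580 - 3606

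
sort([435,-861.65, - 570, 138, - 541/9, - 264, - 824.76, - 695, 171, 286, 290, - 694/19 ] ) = [ - 861.65, - 824.76,-695, - 570,- 264 , - 541/9 , - 694/19, 138, 171, 286, 290,435]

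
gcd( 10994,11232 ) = 2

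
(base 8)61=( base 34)1F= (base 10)49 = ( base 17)2f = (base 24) 21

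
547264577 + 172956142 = 720220719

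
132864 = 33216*4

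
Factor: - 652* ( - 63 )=2^2*3^2 *7^1*163^1=41076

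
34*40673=1382882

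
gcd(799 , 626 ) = 1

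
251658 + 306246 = 557904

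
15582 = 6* 2597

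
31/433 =31/433 =0.07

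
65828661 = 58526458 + 7302203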